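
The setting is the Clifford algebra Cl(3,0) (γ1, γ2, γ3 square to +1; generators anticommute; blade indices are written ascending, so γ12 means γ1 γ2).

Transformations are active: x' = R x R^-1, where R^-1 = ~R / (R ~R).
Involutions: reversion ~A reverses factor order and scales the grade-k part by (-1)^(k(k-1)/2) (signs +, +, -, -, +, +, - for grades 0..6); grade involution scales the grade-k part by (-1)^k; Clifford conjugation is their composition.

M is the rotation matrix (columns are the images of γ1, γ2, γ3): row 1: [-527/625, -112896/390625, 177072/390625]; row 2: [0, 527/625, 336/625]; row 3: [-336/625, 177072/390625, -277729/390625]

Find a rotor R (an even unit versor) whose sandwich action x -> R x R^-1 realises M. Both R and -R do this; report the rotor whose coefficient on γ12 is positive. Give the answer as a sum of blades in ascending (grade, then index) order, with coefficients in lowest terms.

Method: write R = a + b12*γ12 + b13*γ13 + b23*γ23 with a^2 + b12^2 + b13^2 + b23^2 = 1 (so R^-1 = ~R). Expanding the columns R e_j ~R gives tr M = 4a^2 - 1 and, from the antisymmetric part, M21 - M12 = -4a*b12, M13 - M31 = 4a*b13, M32 - M23 = -4a*b23.
Here tr M = -277729/390625, so a^2 = (1 + tr M)/4 = 28224/390625 and a = ±168/625. Taking a = 168/625: M21 - M12 = 112896/390625, M13 - M31 = 387072/390625, M32 - M23 = -32928/390625, giving b12 = -168/625, b13 = 576/625, b23 = 49/625, i.e. R = 168/625 - 168/625*γ12 + 576/625*γ13 + 49/625*γ23.
Its γ12 coefficient is negative, so report the other preimage -R.
Answer: -168/625 + 168/625*γ12 - 576/625*γ13 - 49/625*γ23. Uniqueness: Spin(3) -> SO(3) maps R and -R to the same rotation of trace -277729/390625; fixing the sign of the γ12 coefficient removes the ambiguity.


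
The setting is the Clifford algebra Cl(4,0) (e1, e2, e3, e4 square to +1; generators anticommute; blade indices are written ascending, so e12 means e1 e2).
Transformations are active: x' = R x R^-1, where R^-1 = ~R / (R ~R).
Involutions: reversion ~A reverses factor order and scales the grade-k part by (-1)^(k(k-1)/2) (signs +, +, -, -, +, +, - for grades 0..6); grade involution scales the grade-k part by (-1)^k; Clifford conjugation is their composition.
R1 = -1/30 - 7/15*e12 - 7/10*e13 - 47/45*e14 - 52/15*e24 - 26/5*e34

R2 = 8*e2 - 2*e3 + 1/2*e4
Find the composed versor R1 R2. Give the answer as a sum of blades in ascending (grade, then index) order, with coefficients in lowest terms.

Distribute over the terms of R2 (each basis-blade product reordered to ascending indices, repeated generators contracted through their squares):
R1 (8*e2) = -56/15*e1 - 4/15*e2 + 416/15*e4 + 28/5*e123 + 376/45*e124 - 208/5*e234
R1 (-2*e3) = 7/5*e1 + 1/15*e3 - 52/5*e4 + 14/15*e123 - 94/45*e134 - 104/15*e234
R1 (1/2*e4) = -47/90*e1 - 26/15*e2 - 13/5*e3 - 1/60*e4 - 7/30*e124 - 7/20*e134
Summing the partial products and collecting blades:
Answer: -257/90*e1 - 2*e2 - 38/15*e3 + 1039/60*e4 + 98/15*e123 + 731/90*e124 - 439/180*e134 - 728/15*e234


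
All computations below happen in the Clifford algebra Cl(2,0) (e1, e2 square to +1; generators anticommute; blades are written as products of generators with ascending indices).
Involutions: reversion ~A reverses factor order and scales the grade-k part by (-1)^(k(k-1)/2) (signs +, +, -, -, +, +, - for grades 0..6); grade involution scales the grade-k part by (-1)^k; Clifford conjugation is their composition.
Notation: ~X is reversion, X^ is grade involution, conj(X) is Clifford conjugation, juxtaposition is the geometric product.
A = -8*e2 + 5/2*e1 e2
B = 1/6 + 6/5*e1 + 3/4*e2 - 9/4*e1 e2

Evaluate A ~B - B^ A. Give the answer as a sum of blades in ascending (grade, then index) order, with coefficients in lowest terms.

first term: -93/8 + 159/8*e1 - 13/3*e2 + 601/60*e1 e2
second term: 93/8 + 159/8*e1 - 13/3*e2 + 601/60*e1 e2
Answer: -93/4


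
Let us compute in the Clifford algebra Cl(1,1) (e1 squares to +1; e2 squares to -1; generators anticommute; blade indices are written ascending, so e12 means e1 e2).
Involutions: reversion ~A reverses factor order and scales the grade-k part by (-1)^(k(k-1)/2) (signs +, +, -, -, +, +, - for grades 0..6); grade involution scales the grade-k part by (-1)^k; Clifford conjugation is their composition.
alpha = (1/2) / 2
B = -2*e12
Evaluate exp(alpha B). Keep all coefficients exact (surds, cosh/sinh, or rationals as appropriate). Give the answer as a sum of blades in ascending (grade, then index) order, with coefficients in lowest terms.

B^2 = (-2)^2*(e12)^2 = 4*(+1) = 4 (a basis 2-blade squares to minus the product of its generators' squares).
B^2 = 4 — hyperbolic case — the even/odd split gives cosh and sinh: l = 2, alpha*l = 1/2, so exp(alpha B) = cosh(1/2) + (sinh(1/2)/2)*B = cosh(1/2) + (sinh(1/2)/2)*B.
Answer: cosh(1/2) - sinh(1/2)*e12


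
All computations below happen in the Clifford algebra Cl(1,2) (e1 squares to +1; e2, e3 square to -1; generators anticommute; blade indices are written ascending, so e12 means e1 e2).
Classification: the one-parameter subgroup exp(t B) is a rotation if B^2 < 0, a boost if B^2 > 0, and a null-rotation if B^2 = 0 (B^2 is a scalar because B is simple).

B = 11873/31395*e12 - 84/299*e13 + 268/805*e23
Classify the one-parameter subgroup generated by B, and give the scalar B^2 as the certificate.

B^2 term by term: the squares give (11873/31395)^2*(e12)^2 + (-84/299)^2*(e13)^2 + (268/805)^2*(e23)^2 = 140968129/985646025*(+1) + 7056/89401*(+1) + 71824/648025*(-1) = 1/9 (each basis 2-blade squares to minus the product of its generators' squares); cross terms between blades sharing an index anticommute and cancel. So B^2 = 1/9.
Answer: boost, certificate B^2 = 1/9. The scalar 1/9 is the complete invariant here: its sign names the subgroup type.


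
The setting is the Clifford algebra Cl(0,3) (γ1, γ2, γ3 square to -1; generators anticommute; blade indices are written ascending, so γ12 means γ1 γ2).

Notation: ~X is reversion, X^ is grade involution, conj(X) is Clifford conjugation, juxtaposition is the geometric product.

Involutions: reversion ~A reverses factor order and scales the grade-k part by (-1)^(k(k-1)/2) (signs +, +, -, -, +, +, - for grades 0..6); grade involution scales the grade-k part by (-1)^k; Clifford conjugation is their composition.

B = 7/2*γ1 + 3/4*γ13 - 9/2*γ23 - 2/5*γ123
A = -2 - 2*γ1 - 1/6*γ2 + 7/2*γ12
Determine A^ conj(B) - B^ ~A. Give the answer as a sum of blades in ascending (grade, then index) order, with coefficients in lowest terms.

first term: 7 + 7*γ1 - 49/4*γ2 + 43/20*γ3 + 7/12*γ12 - 859/60*γ13 - 433/40*γ23 + 397/40*γ123
second term: -7 + 7*γ1 - 49/4*γ2 + 13/20*γ3 + 7/12*γ12 + 851/60*γ13 + 497/40*γ23 + 333/40*γ123
Answer: 14 + 3/2*γ3 - 57/2*γ13 - 93/4*γ23 + 8/5*γ123


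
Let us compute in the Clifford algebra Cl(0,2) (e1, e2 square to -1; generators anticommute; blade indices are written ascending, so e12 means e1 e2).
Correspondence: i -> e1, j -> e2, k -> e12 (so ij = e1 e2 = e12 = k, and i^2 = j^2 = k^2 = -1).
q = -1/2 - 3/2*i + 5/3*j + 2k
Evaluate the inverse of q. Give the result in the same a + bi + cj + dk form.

In blades: q = -1/2 - 3/2*e1 + 5/3*e2 + 2*e12.
With qbar = -1/2 + 3/2*e1 - 5/3*e2 - 2*e12 (scalar fixed, mapped units negated), q qbar = 167/18 (the sum of squared coefficients), so q^-1 = qbar / (167/18) = -9/167 + 27/167*e1 - 30/167*e2 - 36/167*e12; translating back:
Answer: -9/167 + 27/167*i - 30/167*j - 36/167*k


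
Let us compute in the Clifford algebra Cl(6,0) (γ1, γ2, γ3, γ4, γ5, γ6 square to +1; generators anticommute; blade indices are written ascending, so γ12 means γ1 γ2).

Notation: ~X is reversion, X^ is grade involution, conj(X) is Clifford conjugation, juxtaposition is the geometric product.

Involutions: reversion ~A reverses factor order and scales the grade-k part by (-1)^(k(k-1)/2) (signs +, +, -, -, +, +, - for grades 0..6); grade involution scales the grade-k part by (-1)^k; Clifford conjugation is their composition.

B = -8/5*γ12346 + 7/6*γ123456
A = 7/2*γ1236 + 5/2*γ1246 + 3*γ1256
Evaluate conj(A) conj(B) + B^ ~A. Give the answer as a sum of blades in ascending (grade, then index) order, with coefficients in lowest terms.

first term: 4*γ3 - 28/5*γ4 - 7/2*γ34 + 35/12*γ35 - 49/12*γ45 - 24/5*γ345
second term: 4*γ3 - 28/5*γ4 + 7/2*γ34 - 35/12*γ35 + 49/12*γ45 + 24/5*γ345
Answer: 8*γ3 - 56/5*γ4


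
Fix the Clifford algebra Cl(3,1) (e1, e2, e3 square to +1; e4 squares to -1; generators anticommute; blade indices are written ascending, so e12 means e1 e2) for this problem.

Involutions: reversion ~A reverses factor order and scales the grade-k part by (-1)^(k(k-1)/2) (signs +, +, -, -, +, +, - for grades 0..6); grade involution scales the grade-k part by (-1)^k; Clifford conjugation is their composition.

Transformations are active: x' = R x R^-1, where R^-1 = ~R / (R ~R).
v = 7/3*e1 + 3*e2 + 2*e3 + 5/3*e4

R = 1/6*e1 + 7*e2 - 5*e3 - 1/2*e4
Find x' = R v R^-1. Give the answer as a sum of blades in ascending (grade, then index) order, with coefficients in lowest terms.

~R = 1/6*e1 + 7*e2 - 5*e3 - 1/2*e4, and R ~R = 664/9, so R^-1 = ~R / (664/9).
R v = 110/9 - 95/6*e12 + 12*e13 + 13/9*e14 + 29*e23 + 79/6*e24 - 22/3*e34
Answer: -2269/996*e1 - 113/166*e2 - 607/166*e3 - 1825/996*e4


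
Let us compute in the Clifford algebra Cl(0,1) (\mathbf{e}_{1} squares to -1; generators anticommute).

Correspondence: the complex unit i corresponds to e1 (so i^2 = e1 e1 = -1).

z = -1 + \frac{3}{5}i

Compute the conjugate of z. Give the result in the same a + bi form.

In blades: z = -1 + \frac{3}{5} e_{1}.
Conjugation here is Clifford conjugation: the scalar is fixed and the grade-1 and grade-2 blades all flip sign, giving -1 - \frac{3}{5} e_{1}; translating back:
Answer: -1 - \frac{3}{5}i


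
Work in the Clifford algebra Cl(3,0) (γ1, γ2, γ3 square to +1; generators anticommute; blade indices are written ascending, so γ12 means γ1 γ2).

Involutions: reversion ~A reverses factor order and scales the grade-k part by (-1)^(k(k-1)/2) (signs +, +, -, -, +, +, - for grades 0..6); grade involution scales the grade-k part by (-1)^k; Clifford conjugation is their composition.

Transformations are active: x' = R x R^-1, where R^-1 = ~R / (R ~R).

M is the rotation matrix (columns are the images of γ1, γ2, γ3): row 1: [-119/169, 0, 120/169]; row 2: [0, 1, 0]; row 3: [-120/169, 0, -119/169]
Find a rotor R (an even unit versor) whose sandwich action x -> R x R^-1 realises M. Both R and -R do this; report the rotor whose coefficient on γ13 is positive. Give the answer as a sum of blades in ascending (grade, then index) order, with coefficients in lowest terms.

Method: write R = a + b12*γ12 + b13*γ13 + b23*γ23 with a^2 + b12^2 + b13^2 + b23^2 = 1 (so R^-1 = ~R). Expanding the columns R e_j ~R gives tr M = 4a^2 - 1 and, from the antisymmetric part, M21 - M12 = -4a*b12, M13 - M31 = 4a*b13, M32 - M23 = -4a*b23.
Here tr M = -69/169, so a^2 = (1 + tr M)/4 = 25/169 and a = ±5/13. Taking a = 5/13: M21 - M12 = 0, M13 - M31 = 240/169, M32 - M23 = 0, giving b12 = 0, b13 = 12/13, b23 = 0, i.e. R = 5/13 + 12/13*γ13.
Its γ13 coefficient is already positive.
Answer: 5/13 + 12/13*γ13. Sheet selection: the two-to-one cover makes ±R indistinguishable at the matrix level (trace -69/169), so uniqueness comes from the required sign on γ13.


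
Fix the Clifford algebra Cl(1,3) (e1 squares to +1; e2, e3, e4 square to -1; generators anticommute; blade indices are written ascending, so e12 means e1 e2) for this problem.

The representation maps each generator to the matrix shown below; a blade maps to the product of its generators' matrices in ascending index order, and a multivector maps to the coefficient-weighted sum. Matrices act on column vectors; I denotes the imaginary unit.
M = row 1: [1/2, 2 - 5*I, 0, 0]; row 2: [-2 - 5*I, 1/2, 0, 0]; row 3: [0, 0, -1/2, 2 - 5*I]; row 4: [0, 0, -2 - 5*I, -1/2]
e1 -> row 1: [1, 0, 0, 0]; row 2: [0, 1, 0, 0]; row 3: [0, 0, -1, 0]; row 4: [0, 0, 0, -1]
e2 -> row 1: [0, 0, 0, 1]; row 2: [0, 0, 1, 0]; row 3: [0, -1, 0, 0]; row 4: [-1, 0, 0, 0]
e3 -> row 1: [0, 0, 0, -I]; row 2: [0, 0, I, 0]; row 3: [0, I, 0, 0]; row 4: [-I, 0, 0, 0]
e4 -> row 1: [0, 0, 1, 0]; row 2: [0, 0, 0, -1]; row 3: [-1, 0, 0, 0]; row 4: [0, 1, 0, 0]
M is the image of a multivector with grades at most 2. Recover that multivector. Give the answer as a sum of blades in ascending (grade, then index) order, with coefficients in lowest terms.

Method: the blade images are trace-orthogonal — tr(rho(e_A) rho(e_B)^-1) = 4 if A = B and 0 otherwise — and rho(e_A)^-1 = (e_A)^2 * rho(e_A) with (e_A)^2 = +1 or -1, so the coefficient of e_A in the preimage is (e_A)^2 * tr(M rho(e_A))/4.
Nonzero projections over blades of grade <= 2: e1: (e1)^2 = +1, tr(M rho(e1)) = 2, coefficient 1/2; e24: (e24)^2 = -1, tr(M rho(e24)) = -8, coefficient 2; e34: (e34)^2 = -1, tr(M rho(e34)) = -20, coefficient 5. Every other blade of grade <= 2 projects to 0.
Answer: 1/2*e1 + 2*e24 + 5*e34


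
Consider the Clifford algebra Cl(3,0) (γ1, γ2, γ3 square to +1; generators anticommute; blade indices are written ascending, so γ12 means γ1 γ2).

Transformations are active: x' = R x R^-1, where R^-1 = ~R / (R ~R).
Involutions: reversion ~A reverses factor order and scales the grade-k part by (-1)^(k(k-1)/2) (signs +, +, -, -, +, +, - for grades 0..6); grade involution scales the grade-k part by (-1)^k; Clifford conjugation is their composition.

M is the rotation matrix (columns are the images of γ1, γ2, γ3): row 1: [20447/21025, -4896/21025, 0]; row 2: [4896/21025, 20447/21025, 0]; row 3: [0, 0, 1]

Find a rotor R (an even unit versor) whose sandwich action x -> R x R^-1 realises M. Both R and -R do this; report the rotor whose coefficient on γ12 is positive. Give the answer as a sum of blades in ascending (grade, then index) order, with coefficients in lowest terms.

Method: write R = a + b12*γ12 + b13*γ13 + b23*γ23 with a^2 + b12^2 + b13^2 + b23^2 = 1 (so R^-1 = ~R). Expanding the columns R e_j ~R gives tr M = 4a^2 - 1 and, from the antisymmetric part, M21 - M12 = -4a*b12, M13 - M31 = 4a*b13, M32 - M23 = -4a*b23.
Here tr M = 61919/21025, so a^2 = (1 + tr M)/4 = 20736/21025 and a = ±144/145. Taking a = 144/145: M21 - M12 = 9792/21025, M13 - M31 = 0, M32 - M23 = 0, giving b12 = -17/145, b13 = 0, b23 = 0, i.e. R = 144/145 - 17/145*γ12.
Its γ12 coefficient is negative, so report the other preimage -R.
Answer: -144/145 + 17/145*γ12. Uniqueness: Spin(3) -> SO(3) maps R and -R to the same rotation of trace 61919/21025; fixing the sign of the γ12 coefficient removes the ambiguity.


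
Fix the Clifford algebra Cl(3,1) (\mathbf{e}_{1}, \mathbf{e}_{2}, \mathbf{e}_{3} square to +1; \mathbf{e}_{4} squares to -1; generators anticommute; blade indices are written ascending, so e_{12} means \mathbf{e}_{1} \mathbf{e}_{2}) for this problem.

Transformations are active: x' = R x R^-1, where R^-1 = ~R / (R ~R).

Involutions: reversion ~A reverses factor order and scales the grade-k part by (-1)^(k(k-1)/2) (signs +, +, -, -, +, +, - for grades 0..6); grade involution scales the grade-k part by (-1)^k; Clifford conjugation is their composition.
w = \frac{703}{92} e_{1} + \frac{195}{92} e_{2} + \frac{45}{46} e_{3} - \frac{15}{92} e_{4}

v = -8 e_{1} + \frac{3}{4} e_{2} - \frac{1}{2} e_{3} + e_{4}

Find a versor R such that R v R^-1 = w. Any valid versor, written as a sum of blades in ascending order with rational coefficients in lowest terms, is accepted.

Here q(v) = q(w) = \frac{1021}{16}; the classical choice R = v + w = -\frac{33}{92} e_{1} + \frac{66}{23} e_{2} + \frac{11}{23} e_{3} + \frac{77}{92} e_{4} then realises v -> w under the sandwich.
Answer: -\frac{33}{92} e_{1} + \frac{66}{23} e_{2} + \frac{11}{23} e_{3} + \frac{77}{92} e_{4}


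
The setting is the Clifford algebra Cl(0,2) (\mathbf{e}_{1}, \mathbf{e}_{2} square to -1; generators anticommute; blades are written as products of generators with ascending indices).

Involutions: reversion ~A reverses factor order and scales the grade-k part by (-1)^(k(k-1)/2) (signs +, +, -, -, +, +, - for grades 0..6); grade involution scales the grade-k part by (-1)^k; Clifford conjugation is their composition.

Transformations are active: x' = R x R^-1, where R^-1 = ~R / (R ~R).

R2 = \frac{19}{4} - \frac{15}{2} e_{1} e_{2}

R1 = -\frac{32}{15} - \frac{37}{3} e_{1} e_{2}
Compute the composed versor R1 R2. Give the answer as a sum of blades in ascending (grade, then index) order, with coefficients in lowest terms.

Distribute over the terms of R1 (each basis-blade product reordered to ascending indices, repeated generators contracted through their squares):
(-\frac{32}{15}) R2 = -\frac{152}{15} + 16 e_{1} e_{2}
(-\frac{37}{3} e_{1} e_{2}) R2 = -\frac{185}{2} - \frac{703}{12} e_{1} e_{2}
Summing the partial products and collecting blades:
Answer: -\frac{3079}{30} - \frac{511}{12} e_{1} e_{2}


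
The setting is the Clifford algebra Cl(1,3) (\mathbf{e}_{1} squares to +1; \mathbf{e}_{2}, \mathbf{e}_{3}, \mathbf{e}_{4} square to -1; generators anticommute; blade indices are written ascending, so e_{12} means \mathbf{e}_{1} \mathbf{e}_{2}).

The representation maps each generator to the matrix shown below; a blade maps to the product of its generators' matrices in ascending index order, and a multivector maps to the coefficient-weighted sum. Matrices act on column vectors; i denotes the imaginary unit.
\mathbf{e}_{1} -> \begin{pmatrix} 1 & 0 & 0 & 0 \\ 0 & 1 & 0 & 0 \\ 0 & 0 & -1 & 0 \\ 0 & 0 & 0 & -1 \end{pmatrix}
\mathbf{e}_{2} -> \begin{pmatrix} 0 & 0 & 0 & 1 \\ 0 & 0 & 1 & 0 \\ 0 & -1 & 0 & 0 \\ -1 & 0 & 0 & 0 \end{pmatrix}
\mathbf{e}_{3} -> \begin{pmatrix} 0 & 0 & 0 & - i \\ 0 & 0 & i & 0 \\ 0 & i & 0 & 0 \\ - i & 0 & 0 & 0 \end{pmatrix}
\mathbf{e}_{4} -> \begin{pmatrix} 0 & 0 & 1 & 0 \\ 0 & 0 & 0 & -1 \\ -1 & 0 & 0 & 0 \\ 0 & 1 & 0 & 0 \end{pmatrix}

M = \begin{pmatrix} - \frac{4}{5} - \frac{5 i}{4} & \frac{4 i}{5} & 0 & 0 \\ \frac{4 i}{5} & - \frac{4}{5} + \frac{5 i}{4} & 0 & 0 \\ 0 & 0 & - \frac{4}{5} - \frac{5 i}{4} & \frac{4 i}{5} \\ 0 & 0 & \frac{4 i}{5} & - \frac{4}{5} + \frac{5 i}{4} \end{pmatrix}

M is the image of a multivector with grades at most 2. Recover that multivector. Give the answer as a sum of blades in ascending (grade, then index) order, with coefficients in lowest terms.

Method: the blade images are trace-orthogonal — tr(rho(e_A) rho(e_B)^-1) = 4 if A = B and 0 otherwise — and rho(e_A)^-1 = (e_A)^2 * rho(e_A) with (e_A)^2 = +1 or -1, so the coefficient of e_A in the preimage is (e_A)^2 * tr(M rho(e_A))/4.
Nonzero projections over blades of grade <= 2: 1: (1)^2 = +1, tr(M 1) = - \frac{16}{5}, coefficient -\frac{4}{5}; e_{23}: (e_{23})^2 = -1, tr(M rho(e_{23})) = -5, coefficient \frac{5}{4}; e_{34}: (e_{34})^2 = -1, tr(M rho(e_{34})) = \frac{16}{5}, coefficient -\frac{4}{5}. Every other blade of grade <= 2 projects to 0.
Answer: -\frac{4}{5} + \frac{5}{4} e_{23} - \frac{4}{5} e_{34}


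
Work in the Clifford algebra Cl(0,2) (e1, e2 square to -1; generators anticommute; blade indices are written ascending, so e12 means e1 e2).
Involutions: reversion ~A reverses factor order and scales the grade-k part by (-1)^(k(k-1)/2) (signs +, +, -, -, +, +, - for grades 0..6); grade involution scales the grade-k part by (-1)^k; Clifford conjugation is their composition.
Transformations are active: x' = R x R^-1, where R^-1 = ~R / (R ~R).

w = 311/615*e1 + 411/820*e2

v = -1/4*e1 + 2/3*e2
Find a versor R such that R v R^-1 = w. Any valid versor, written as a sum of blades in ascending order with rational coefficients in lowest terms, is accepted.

Equal squares first: v^2 = w^2 = -73/144. Then v + w = 629/2460*e1 + 2873/2460*e2 is a versor taking v to w, provided it is invertible.
Answer: 629/2460*e1 + 2873/2460*e2


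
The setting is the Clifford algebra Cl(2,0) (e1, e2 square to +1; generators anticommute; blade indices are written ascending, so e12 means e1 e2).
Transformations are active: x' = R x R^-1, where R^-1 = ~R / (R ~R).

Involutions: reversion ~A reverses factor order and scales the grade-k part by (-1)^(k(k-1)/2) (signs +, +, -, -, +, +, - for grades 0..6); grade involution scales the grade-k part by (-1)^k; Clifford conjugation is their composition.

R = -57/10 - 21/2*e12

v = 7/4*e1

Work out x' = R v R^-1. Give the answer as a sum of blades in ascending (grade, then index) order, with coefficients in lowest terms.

~R = -57/10 + 21/2*e12, and R ~R = 7137/50, so R^-1 = ~R / (7137/50).
R v = -399/40*e1 + 147/8*e2
Answer: -756/793*e1 - 4655/3172*e2


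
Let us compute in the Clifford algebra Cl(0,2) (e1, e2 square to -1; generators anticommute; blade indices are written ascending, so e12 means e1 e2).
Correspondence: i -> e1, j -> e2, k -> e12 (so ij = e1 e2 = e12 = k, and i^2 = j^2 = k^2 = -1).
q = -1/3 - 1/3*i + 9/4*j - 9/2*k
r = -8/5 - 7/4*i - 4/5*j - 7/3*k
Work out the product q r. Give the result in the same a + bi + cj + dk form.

In blades: q = -1/3 - 1/3*e1 + 9/4*e2 - 9/2*e12, r = -8/5 - 7/4*e1 - 4/5*e2 - 7/3*e12.
Distribute q over r term by term (generator squares from the signature, products reordered to ascending indices): (-1/3)*r = 8/15 + 7/12*e1 + 4/15*e2 + 7/9*e12; (-1/3*e1)*r = -7/12 + 8/15*e1 - 7/9*e2 + 4/15*e12; (9/4*e2)*r = 9/5 - 21/4*e1 - 18/5*e2 + 63/16*e12; (-9/2*e12)*r = -21/2 - 18/5*e1 + 63/8*e2 + 36/5*e12.
Sum: -35/4 - 116/15*e1 + 271/72*e2 + 8771/720*e12; translating back through the correspondence:
Answer: -35/4 - 116/15*i + 271/72*j + 8771/720*k


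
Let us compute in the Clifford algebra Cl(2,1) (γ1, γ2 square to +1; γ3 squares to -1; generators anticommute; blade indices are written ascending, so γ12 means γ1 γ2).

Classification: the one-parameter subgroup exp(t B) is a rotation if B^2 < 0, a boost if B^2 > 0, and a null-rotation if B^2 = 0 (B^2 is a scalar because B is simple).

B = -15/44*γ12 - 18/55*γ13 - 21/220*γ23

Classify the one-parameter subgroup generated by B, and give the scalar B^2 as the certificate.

B^2 term by term: the squares give (-15/44)^2*(γ12)^2 + (-18/55)^2*(γ13)^2 + (-21/220)^2*(γ23)^2 = 225/1936*(-1) + 324/3025*(+1) + 441/48400*(+1) = 0 (each basis 2-blade squares to minus the product of its generators' squares); cross terms between blades sharing an index anticommute and cancel. So B^2 = 0.
Answer: null-rotation, certificate B^2 = 0. The class reads off the invariant scalar 0 directly.


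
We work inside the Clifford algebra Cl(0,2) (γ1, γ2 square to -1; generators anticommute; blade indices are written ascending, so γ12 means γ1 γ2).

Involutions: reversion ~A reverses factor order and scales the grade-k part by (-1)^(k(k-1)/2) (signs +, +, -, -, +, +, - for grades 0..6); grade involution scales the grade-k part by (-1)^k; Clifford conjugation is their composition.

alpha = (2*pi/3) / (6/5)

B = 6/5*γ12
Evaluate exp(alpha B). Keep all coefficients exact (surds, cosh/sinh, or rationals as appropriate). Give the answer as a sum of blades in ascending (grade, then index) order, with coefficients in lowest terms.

B^2 = (6/5)^2*(γ12)^2 = 36/25*(-1) = -36/25 (a basis 2-blade squares to minus the product of its generators' squares).
B^2 = -36/25 — the series telescopes trigonometrically here: l = 6/5, alpha*l = 2*pi/3, so exp(alpha B) = cos(2*pi/3) + (sin(2*pi/3)/(6/5))*B = -1/2 + (5*sqrt(3)/12)*B.
Answer: -1/2 + sqrt(3)/2*γ12


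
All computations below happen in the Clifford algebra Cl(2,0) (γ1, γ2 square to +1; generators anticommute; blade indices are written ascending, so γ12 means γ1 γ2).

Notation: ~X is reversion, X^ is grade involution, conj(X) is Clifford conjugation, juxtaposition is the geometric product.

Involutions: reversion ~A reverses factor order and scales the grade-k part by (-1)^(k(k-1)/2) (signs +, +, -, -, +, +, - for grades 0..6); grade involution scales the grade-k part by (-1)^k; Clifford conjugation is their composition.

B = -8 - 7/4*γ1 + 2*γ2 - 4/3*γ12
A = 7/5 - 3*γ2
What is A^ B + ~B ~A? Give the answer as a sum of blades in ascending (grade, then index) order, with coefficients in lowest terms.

first term: -26/5 + 31/20*γ1 - 106/5*γ2 + 203/60*γ12
second term: -86/5 - 129/20*γ1 + 134/5*γ2 + 427/60*γ12
Answer: -112/5 - 49/10*γ1 + 28/5*γ2 + 21/2*γ12


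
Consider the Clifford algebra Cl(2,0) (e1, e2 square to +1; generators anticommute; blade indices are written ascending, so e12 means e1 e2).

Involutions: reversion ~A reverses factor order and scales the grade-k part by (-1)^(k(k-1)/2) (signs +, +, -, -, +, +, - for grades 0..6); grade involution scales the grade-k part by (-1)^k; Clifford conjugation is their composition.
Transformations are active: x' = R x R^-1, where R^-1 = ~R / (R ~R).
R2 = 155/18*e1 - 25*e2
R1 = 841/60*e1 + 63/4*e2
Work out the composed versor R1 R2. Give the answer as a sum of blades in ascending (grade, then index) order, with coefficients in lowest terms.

Distribute over the terms of R1 (each basis-blade product reordered to ascending indices, repeated generators contracted through their squares):
(841/60*e1) R2 = 26071/216 - 4205/12*e12
(63/4*e2) R2 = -1575/4 - 1085/8*e12
Summing the partial products and collecting blades:
Answer: -58979/216 - 11665/24*e12


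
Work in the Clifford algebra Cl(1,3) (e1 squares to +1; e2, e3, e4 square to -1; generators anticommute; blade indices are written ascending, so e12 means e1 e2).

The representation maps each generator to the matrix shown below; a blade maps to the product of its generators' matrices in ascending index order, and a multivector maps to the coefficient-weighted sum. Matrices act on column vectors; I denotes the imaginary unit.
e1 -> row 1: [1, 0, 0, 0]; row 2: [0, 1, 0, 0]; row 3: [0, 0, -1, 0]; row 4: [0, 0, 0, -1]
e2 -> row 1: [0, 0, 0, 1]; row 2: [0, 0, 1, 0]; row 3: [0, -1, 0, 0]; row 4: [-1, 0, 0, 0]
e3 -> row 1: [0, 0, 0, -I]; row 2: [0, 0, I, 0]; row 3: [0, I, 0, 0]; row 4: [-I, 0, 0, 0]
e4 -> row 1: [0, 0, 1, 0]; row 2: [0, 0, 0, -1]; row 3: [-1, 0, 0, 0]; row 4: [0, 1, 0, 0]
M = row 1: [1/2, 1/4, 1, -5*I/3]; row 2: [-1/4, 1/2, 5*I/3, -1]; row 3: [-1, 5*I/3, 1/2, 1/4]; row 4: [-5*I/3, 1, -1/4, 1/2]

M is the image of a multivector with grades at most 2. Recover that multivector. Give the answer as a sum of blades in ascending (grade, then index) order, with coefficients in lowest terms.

Method: the blade images are trace-orthogonal — tr(rho(e_A) rho(e_B)^-1) = 4 if A = B and 0 otherwise — and rho(e_A)^-1 = (e_A)^2 * rho(e_A) with (e_A)^2 = +1 or -1, so the coefficient of e_A in the preimage is (e_A)^2 * tr(M rho(e_A))/4.
Nonzero projections over blades of grade <= 2: 1: (1)^2 = +1, tr(M 1) = 2, coefficient 1/2; e3: (e3)^2 = -1, tr(M rho(e3)) = -20/3, coefficient 5/3; e4: (e4)^2 = -1, tr(M rho(e4)) = -4, coefficient 1; e24: (e24)^2 = -1, tr(M rho(e24)) = -1, coefficient 1/4. Every other blade of grade <= 2 projects to 0.
Answer: 1/2 + 5/3*e3 + e4 + 1/4*e24


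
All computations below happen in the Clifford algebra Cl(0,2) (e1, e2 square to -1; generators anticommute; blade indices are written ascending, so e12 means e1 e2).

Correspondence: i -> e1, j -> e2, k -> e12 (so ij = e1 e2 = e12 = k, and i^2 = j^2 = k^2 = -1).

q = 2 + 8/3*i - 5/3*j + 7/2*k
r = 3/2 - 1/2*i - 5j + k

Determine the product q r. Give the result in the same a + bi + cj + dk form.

In blades: q = 2 + 8/3*e1 - 5/3*e2 + 7/2*e12, r = 3/2 - 1/2*e1 - 5*e2 + e12.
Distribute q over r term by term (generator squares from the signature, products reordered to ascending indices): (2)*r = 3 - e1 - 10*e2 + 2*e12; (8/3*e1)*r = 4/3 + 4*e1 - 8/3*e2 - 40/3*e12; (-5/3*e2)*r = -25/3 - 5/3*e1 - 5/2*e2 - 5/6*e12; (7/2*e12)*r = -7/2 + 35/2*e1 - 7/4*e2 + 21/4*e12.
Sum: -15/2 + 113/6*e1 - 203/12*e2 - 83/12*e12; translating back through the correspondence:
Answer: -15/2 + 113/6*i - 203/12*j - 83/12*k


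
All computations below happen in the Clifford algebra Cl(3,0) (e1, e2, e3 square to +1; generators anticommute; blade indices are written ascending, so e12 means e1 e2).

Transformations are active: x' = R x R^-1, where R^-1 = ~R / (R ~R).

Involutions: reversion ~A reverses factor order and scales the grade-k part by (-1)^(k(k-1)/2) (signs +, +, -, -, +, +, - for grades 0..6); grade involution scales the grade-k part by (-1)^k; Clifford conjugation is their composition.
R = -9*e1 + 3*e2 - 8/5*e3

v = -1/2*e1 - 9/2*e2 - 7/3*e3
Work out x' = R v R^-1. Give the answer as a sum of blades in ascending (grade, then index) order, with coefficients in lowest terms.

~R = -9*e1 + 3*e2 - 8/5*e3, and R ~R = 2314/25, so R^-1 = ~R / (2314/25).
R v = -79/15 + 42*e12 + 101/5*e13 - 71/5*e23
Answer: 3527/2314*e1 + 9623/2314*e2 + 8731/3471*e3


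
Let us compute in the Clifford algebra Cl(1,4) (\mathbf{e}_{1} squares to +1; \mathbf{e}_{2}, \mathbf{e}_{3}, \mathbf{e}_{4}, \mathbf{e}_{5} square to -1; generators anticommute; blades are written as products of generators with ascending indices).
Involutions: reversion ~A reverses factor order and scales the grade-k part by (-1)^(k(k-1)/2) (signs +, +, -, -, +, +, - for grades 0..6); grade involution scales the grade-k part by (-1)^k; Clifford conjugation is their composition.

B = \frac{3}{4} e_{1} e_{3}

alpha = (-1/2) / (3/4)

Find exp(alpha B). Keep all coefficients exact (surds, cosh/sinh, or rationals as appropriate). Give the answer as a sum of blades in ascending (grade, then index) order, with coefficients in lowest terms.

B^2 = (\frac{3}{4})^2*(e_{1} e_{3})^2 = \frac{9}{16}*(+1) = \frac{9}{16} (a basis 2-blade squares to minus the product of its generators' squares).
B^2 = \frac{9}{16} — since the square is positive, the closed form is hyperbolic: l = \frac{3}{4}, alpha*l = - \frac{1}{2}, so exp(alpha B) = cosh(- \frac{1}{2}) + (sinh(- \frac{1}{2})/(\frac{3}{4}))*B = \cosh{\left(\frac{1}{2} \right)} + (- \frac{4 \sinh{\left(\frac{1}{2} \right)}}{3})*B.
Answer: \cosh{\left(\frac{1}{2} \right)} - \sinh{\left(\frac{1}{2} \right)} e_{1} e_{3}


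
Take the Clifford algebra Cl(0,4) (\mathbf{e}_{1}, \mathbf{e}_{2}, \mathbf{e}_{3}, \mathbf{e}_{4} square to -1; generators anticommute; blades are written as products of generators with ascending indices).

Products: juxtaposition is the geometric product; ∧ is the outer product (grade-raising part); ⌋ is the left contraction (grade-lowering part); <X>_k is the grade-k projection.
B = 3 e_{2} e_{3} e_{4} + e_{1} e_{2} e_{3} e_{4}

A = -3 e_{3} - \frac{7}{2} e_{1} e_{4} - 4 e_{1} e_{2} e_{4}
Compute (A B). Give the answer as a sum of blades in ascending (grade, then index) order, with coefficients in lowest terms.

step 1: 4 e_{3} - 12 e_{1} e_{3} + \frac{7}{2} e_{2} e_{3} - 9 e_{2} e_{4} + \frac{21}{2} e_{1} e_{2} e_{3} + 3 e_{1} e_{2} e_{4}
Answer: 4 e_{3} - 12 e_{1} e_{3} + \frac{7}{2} e_{2} e_{3} - 9 e_{2} e_{4} + \frac{21}{2} e_{1} e_{2} e_{3} + 3 e_{1} e_{2} e_{4}


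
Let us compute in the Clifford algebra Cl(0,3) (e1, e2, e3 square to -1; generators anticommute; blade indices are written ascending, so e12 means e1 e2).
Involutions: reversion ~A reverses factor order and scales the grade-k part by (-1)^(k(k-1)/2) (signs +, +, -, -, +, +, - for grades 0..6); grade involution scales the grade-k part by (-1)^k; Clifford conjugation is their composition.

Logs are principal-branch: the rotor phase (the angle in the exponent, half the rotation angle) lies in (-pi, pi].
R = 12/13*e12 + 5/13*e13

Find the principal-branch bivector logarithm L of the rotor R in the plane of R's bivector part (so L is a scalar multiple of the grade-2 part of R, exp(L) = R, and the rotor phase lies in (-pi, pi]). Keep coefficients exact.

The scalar part of R is 0, so the principal-branch rotor phase is pinned; divide the bivector part by its sine to get the unit plane — L is the phase times that plane.
Concretely: cos(phase) = 0 gives phase = ±pi/2, and since phase/sin(phase) is even the sign is immaterial: L = (phase/sin(phase)) * <R>_2 = (pi/2) * <R>_2.
Answer: 6*pi/13*e12 + 5*pi/26*e13


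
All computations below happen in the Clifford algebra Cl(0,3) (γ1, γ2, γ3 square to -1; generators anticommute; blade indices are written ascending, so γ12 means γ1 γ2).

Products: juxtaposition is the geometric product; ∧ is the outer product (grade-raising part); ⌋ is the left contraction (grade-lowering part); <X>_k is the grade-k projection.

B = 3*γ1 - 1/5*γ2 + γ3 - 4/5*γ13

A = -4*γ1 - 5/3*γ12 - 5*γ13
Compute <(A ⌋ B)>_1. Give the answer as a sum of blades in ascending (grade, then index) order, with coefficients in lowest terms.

step 1: 8 - 16/5*γ3
step 2: -16/5*γ3
Answer: -16/5*γ3


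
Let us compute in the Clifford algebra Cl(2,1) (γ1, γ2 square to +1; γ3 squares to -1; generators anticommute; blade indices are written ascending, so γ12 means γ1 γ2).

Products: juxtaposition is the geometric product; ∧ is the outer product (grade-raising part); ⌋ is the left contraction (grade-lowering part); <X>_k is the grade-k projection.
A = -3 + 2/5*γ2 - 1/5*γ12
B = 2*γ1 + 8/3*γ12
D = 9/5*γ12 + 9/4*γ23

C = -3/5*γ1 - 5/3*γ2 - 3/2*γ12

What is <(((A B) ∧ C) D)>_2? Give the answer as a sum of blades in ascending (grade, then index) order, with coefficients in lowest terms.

step 1: 8/15 - 106/15*γ1 + 2/5*γ2 - 44/5*γ12
step 2: -8/25*γ1 - 8/9*γ2 + 2524/225*γ12
step 3: -2524/125 + 8/5*γ1 - 72/125*γ2 - 2*γ3 + 631/25*γ13 - 18/25*γ123
step 4: 631/25*γ13
Answer: 631/25*γ13


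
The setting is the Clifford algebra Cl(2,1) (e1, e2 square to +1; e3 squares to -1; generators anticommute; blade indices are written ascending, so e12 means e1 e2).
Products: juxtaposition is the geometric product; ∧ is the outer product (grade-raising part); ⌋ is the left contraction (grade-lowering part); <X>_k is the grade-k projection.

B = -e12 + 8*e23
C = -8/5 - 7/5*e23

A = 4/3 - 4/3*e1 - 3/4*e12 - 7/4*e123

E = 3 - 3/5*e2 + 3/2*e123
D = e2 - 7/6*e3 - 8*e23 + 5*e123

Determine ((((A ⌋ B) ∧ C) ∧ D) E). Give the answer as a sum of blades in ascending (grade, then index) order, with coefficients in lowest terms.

step 1: -3/4 + 4/3*e2 - 4/3*e12 + 32/3*e23
step 2: 6/5 - 32/15*e2 + 32/15*e12 - 961/60*e23
step 3: 6/5*e2 - 7/5*e3 - 64/9*e23 + 158/45*e123
step 4: 341/75 - 32/3*e1 + 18/5*e2 - 127/15*e3 + 21/10*e12 + 23/75*e13 - 1663/75*e23 + 158/15*e123
Answer: 341/75 - 32/3*e1 + 18/5*e2 - 127/15*e3 + 21/10*e12 + 23/75*e13 - 1663/75*e23 + 158/15*e123


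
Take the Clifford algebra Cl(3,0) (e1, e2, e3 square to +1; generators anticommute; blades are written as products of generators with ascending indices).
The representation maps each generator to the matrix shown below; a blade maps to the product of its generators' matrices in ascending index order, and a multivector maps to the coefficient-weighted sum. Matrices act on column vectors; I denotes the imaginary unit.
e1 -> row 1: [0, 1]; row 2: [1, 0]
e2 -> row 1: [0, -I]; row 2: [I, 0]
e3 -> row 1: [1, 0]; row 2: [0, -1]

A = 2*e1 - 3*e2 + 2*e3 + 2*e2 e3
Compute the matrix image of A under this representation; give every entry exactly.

Bivector images (products of the table entries): rho(e2 e3) = rho(e2)rho(e3) = row 1: [0, I]; row 2: [I, 0].
M = (2)*rho(e1) + (-3)*rho(e2) + (2)*rho(e3) + (2)*rho(e2 e3), summed entrywise:
Answer: row 1: [2, 2 + 5*I]; row 2: [2 - I, -2]


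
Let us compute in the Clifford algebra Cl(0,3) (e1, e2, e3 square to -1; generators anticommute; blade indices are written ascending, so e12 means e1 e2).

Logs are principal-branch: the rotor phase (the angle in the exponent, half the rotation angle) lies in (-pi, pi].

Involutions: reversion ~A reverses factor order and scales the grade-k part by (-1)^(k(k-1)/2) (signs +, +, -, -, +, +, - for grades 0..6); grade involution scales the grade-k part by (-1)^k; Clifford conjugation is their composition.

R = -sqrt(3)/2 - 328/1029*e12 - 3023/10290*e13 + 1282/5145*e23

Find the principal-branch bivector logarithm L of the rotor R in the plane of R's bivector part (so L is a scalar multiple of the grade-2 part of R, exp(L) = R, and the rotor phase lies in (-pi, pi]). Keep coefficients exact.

The scalar part of R is -sqrt(3)/2, so the principal-branch rotor phase is pinned; divide the bivector part by its sine to get the unit plane — L is the phase times that plane.
Concretely: cos(phase) = -sqrt(3)/2 gives phase = ±5*pi/6, and since phase/sin(phase) is even the sign is immaterial: L = (phase/sin(phase)) * <R>_2 = (5*pi/3) * <R>_2.
Answer: -1640*pi/3087*e12 - 3023*pi/6174*e13 + 1282*pi/3087*e23


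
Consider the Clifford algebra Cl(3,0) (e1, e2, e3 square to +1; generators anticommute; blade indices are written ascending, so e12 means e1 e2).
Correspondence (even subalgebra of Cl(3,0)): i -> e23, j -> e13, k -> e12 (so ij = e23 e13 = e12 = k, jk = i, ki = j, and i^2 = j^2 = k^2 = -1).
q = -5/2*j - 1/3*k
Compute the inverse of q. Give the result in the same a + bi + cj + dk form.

In blades: q = -1/3*e12 - 5/2*e13.
With qbar = 1/3*e12 + 5/2*e13 (scalar fixed, mapped units negated), q qbar = 229/36 (the sum of squared coefficients), so q^-1 = qbar / (229/36) = 12/229*e12 + 90/229*e13; translating back:
Answer: 90/229*j + 12/229*k


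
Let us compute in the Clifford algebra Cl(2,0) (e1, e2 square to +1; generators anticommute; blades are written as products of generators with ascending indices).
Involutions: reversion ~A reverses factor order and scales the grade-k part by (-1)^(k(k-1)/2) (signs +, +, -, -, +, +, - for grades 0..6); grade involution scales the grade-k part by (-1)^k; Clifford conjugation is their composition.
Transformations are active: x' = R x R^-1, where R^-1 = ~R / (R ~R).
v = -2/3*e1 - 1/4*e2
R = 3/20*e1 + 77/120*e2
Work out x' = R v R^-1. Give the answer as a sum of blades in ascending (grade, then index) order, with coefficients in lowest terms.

~R = 3/20*e1 + 77/120*e2, and R ~R = 6253/14400, so R^-1 = ~R / (6253/14400).
R v = -25/96 + 281/720*e1 e2
Answer: 9131/18759*e1 - 12997/25012*e2


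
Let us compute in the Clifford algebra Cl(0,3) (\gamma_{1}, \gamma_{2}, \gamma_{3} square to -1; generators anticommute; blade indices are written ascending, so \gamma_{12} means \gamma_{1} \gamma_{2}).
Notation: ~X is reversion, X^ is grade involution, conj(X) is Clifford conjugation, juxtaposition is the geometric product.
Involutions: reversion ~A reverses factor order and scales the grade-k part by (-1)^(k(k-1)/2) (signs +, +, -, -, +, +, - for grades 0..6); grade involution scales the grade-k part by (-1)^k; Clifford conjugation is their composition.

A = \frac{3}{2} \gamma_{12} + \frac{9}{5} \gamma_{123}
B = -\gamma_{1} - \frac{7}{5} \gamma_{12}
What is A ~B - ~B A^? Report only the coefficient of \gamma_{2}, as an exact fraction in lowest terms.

first term: -\frac{21}{10} - \frac{3}{2} \gamma_{2} - \frac{63}{25} \gamma_{3} + \frac{9}{5} \gamma_{23}
second term: -\frac{21}{10} + \frac{3}{2} \gamma_{2} + \frac{63}{25} \gamma_{3} - \frac{9}{5} \gamma_{23}
Answer: -3


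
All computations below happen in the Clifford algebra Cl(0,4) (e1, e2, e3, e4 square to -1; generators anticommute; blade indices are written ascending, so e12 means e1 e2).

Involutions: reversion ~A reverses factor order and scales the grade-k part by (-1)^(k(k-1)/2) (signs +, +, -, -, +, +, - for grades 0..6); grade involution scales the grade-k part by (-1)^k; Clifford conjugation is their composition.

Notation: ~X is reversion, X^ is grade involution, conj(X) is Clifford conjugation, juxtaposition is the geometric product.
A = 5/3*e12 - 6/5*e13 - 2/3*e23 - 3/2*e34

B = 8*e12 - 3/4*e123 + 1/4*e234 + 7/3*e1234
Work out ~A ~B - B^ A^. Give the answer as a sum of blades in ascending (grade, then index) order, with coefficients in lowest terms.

first term: -40/3 - 1/2*e1 + 51/40*e2 + 5/4*e3 + 1/6*e4 - 7/2*e12 - 16/3*e13 - 14/9*e14 + 48/5*e23 + 14/5*e24 + 35/9*e34 + 33/40*e124 - 5/12*e134 - 12*e1234
second term: -40/3 + 1/2*e1 - 51/40*e2 - 5/4*e3 - 1/6*e4 + 7/2*e12 + 16/3*e13 + 14/9*e14 - 48/5*e23 - 14/5*e24 - 35/9*e34 + 33/40*e124 - 5/12*e134 - 12*e1234
Answer: -e1 + 51/20*e2 + 5/2*e3 + 1/3*e4 - 7*e12 - 32/3*e13 - 28/9*e14 + 96/5*e23 + 28/5*e24 + 70/9*e34


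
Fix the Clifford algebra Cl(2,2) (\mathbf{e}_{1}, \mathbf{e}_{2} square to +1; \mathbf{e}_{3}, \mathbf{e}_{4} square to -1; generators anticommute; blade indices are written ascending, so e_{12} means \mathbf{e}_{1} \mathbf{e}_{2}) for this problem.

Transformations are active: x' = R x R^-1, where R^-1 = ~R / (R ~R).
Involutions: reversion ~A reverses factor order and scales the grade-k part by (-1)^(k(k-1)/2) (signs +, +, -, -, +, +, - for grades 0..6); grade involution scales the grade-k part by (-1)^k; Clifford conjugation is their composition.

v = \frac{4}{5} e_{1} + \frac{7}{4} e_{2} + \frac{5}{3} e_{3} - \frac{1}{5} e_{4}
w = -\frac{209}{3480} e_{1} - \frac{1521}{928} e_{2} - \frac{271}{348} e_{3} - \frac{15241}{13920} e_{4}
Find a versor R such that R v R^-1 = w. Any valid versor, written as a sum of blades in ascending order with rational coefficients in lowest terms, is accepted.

The midline construction: v and w both square to \frac{637}{720}, so reflecting in their sum \frac{515}{696} e_{1} + \frac{103}{928} e_{2} + \frac{103}{116} e_{3} - \frac{3605}{2784} e_{4} exchanges them.
Answer: \frac{515}{696} e_{1} + \frac{103}{928} e_{2} + \frac{103}{116} e_{3} - \frac{3605}{2784} e_{4}
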